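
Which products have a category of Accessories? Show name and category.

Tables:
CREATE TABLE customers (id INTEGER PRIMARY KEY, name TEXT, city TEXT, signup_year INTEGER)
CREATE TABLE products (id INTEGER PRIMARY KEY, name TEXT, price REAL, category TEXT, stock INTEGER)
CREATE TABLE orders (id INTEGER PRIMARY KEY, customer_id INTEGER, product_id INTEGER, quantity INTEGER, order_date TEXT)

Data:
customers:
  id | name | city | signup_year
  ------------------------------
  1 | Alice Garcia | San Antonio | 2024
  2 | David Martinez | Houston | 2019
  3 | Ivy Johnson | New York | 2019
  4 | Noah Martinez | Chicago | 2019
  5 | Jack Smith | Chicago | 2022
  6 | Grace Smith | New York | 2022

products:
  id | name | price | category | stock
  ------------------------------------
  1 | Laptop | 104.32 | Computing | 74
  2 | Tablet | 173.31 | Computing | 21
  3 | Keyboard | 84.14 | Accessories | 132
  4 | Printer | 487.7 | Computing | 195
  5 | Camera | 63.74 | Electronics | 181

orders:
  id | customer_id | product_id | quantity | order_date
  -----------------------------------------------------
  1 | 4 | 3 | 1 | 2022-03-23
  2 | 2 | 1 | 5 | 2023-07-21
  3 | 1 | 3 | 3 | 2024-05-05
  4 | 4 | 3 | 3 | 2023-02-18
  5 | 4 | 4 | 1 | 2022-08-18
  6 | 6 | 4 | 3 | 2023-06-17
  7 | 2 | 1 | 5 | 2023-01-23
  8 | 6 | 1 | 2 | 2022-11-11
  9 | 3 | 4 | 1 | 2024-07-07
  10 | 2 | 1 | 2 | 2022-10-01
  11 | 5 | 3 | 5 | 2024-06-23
SELECT name, category FROM products WHERE category = 'Accessories'

Execution result:
name | category
Keyboard | Accessories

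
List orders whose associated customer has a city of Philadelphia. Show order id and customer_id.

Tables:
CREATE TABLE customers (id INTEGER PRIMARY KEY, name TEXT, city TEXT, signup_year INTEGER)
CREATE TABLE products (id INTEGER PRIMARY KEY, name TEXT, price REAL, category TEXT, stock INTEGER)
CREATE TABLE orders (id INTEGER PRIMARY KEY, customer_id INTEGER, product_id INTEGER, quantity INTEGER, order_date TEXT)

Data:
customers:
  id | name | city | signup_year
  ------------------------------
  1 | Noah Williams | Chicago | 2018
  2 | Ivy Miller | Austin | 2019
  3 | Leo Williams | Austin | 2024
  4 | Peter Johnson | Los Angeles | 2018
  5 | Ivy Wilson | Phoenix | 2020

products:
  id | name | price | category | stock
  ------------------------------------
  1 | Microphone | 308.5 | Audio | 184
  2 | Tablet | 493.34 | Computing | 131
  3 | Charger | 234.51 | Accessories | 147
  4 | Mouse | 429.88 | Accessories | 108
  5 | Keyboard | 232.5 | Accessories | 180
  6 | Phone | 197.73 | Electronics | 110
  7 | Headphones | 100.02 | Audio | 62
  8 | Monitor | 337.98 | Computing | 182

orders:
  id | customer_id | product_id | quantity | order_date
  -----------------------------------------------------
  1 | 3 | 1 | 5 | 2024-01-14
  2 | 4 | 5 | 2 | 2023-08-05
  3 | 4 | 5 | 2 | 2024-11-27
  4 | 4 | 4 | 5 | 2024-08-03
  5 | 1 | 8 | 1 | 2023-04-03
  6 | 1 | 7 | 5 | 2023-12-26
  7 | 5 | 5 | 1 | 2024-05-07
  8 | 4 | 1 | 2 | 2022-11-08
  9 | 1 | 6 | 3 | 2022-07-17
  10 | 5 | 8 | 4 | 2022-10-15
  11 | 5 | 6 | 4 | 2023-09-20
SELECT id, customer_id FROM orders WHERE customer_id IN (SELECT id FROM customers WHERE city = 'Philadelphia')

Execution result:
(no rows)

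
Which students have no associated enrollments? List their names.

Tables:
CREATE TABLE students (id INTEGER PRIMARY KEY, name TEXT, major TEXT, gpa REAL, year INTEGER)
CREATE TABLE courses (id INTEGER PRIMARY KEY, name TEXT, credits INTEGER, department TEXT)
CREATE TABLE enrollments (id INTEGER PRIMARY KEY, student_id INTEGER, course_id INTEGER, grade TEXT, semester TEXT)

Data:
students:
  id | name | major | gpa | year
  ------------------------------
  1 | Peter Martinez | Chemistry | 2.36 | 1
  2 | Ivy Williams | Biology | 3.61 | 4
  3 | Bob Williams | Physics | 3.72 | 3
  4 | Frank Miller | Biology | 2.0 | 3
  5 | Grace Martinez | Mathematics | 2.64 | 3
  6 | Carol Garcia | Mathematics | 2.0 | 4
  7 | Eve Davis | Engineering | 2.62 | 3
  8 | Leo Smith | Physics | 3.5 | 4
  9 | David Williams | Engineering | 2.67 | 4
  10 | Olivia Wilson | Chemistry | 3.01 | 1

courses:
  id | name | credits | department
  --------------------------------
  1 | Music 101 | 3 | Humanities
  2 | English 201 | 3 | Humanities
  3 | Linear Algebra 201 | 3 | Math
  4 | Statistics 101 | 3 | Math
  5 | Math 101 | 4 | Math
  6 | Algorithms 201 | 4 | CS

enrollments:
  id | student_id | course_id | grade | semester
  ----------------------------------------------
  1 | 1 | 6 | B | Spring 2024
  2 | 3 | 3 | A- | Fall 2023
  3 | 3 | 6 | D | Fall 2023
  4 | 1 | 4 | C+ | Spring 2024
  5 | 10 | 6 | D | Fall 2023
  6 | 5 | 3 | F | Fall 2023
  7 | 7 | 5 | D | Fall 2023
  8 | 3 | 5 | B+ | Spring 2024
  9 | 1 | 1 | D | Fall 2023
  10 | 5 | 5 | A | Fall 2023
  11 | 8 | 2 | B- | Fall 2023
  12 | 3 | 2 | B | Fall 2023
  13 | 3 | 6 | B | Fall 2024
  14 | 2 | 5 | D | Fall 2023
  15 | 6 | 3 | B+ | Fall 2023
SELECT p.name FROM students p LEFT JOIN enrollments c ON c.student_id = p.id WHERE c.id IS NULL

Execution result:
name
Frank Miller
David Williams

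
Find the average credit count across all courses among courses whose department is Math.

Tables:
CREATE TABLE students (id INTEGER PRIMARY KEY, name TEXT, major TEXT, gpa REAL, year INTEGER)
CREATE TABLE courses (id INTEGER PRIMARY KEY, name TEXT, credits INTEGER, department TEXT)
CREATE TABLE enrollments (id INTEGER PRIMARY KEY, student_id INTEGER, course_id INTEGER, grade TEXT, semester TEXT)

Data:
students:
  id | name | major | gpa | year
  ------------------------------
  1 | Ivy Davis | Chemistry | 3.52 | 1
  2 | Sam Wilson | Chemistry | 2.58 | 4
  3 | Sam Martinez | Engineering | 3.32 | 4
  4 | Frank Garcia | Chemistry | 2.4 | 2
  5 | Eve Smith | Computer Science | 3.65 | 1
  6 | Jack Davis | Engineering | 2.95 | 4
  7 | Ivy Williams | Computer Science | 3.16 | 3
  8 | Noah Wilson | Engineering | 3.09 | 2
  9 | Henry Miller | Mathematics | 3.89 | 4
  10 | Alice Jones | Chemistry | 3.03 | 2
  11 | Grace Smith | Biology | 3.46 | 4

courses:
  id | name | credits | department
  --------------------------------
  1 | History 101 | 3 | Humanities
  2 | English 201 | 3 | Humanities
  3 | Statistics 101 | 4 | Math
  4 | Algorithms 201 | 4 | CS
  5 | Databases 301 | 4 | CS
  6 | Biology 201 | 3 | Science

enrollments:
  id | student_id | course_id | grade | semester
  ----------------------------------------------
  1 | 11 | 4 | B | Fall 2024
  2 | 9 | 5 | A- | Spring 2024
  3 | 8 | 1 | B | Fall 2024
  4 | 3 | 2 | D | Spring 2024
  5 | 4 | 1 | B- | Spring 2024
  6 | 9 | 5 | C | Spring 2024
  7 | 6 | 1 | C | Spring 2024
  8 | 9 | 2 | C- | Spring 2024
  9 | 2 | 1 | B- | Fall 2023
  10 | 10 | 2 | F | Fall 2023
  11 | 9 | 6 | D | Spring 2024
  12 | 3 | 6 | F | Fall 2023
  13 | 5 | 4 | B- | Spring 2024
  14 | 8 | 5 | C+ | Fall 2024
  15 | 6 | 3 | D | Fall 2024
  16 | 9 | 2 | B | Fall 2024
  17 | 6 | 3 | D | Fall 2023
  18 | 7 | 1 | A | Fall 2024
SELECT AVG(credits) FROM courses WHERE department = 'Math'

Execution result:
4.00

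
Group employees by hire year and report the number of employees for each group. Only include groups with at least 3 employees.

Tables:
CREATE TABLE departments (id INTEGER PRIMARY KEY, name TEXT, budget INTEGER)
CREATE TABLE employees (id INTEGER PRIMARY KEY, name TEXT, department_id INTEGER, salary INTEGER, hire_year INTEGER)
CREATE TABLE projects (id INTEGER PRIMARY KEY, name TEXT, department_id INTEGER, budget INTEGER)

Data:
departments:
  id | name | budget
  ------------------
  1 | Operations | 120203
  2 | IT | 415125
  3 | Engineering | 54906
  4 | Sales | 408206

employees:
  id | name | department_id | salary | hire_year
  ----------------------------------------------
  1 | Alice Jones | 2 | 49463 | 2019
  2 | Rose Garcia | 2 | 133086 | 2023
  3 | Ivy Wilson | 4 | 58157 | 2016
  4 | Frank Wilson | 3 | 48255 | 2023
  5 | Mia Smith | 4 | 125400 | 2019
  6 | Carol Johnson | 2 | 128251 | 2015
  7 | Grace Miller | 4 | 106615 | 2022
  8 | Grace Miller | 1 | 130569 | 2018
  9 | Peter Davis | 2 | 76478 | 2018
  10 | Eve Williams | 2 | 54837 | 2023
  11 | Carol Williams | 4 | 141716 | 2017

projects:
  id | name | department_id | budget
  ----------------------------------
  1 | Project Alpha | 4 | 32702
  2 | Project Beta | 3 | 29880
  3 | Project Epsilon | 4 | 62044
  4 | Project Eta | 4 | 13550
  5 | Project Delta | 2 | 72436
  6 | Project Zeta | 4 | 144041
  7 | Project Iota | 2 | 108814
SELECT hire_year, COUNT(*) AS n FROM employees GROUP BY hire_year HAVING COUNT(*) >= 3

Execution result:
hire_year | n
2023 | 3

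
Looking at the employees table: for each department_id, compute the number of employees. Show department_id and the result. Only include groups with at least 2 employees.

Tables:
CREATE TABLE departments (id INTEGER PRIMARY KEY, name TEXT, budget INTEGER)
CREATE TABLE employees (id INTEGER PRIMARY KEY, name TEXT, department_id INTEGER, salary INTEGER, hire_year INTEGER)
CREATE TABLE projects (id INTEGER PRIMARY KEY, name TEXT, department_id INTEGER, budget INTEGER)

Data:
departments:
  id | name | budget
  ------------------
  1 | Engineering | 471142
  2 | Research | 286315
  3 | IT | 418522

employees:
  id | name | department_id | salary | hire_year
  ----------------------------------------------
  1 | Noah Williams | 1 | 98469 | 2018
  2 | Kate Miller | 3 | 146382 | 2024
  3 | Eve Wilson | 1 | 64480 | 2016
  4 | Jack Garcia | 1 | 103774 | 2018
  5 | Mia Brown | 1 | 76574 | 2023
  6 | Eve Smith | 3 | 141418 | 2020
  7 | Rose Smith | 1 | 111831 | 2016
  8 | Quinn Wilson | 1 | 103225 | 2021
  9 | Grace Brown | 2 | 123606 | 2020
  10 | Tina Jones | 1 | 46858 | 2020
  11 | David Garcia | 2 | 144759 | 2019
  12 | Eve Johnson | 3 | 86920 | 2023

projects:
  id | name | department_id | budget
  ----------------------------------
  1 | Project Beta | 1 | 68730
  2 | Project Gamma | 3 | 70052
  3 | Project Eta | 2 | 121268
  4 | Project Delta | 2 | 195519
SELECT department_id, COUNT(*) AS n FROM employees GROUP BY department_id HAVING COUNT(*) >= 2

Execution result:
department_id | n
1 | 7
2 | 2
3 | 3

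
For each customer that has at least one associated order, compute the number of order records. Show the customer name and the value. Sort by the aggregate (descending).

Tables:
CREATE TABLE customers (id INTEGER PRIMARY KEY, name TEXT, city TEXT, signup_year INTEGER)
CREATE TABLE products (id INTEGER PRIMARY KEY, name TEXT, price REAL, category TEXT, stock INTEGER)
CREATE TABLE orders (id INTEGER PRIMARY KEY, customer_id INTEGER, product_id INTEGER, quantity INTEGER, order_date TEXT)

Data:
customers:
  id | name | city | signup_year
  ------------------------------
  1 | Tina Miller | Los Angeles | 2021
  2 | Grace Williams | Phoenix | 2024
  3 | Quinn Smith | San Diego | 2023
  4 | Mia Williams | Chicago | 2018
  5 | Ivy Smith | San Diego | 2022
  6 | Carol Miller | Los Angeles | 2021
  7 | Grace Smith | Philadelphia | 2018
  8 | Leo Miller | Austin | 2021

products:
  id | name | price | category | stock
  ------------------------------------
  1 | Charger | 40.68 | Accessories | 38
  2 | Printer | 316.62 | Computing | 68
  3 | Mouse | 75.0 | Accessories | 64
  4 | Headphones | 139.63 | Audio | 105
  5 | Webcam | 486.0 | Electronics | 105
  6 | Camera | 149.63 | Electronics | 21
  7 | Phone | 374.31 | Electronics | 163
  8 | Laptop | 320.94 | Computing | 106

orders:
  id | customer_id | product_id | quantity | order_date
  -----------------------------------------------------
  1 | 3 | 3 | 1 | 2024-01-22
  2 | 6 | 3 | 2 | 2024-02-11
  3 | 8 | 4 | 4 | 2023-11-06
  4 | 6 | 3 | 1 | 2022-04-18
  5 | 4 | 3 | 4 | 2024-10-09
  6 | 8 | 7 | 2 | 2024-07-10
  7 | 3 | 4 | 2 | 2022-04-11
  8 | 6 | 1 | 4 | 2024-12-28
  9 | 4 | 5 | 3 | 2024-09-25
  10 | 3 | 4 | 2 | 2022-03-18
SELECT p.name, COUNT(*) AS n FROM orders c JOIN customers p ON c.customer_id = p.id GROUP BY p.id, p.name ORDER BY n DESC

Execution result:
name | n
Quinn Smith | 3
Carol Miller | 3
Mia Williams | 2
Leo Miller | 2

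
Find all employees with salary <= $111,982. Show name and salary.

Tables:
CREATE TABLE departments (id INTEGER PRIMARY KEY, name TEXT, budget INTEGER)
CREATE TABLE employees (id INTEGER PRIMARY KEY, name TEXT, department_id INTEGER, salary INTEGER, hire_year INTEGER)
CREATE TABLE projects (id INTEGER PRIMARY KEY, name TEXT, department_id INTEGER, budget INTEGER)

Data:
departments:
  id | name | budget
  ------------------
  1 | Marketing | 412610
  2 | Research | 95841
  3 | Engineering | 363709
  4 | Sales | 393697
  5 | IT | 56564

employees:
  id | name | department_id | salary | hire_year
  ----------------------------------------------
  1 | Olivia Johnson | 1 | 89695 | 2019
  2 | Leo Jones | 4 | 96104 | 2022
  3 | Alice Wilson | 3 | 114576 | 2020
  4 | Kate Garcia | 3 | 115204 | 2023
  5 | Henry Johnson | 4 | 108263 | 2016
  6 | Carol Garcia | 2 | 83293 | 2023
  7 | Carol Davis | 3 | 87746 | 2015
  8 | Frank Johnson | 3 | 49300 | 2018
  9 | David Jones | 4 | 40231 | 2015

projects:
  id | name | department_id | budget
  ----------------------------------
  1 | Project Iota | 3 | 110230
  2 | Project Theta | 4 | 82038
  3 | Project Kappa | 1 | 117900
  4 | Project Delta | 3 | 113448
SELECT name, salary FROM employees WHERE salary <= 111982

Execution result:
name | salary
Olivia Johnson | 89695
Leo Jones | 96104
Henry Johnson | 108263
Carol Garcia | 83293
Carol Davis | 87746
Frank Johnson | 49300
David Jones | 40231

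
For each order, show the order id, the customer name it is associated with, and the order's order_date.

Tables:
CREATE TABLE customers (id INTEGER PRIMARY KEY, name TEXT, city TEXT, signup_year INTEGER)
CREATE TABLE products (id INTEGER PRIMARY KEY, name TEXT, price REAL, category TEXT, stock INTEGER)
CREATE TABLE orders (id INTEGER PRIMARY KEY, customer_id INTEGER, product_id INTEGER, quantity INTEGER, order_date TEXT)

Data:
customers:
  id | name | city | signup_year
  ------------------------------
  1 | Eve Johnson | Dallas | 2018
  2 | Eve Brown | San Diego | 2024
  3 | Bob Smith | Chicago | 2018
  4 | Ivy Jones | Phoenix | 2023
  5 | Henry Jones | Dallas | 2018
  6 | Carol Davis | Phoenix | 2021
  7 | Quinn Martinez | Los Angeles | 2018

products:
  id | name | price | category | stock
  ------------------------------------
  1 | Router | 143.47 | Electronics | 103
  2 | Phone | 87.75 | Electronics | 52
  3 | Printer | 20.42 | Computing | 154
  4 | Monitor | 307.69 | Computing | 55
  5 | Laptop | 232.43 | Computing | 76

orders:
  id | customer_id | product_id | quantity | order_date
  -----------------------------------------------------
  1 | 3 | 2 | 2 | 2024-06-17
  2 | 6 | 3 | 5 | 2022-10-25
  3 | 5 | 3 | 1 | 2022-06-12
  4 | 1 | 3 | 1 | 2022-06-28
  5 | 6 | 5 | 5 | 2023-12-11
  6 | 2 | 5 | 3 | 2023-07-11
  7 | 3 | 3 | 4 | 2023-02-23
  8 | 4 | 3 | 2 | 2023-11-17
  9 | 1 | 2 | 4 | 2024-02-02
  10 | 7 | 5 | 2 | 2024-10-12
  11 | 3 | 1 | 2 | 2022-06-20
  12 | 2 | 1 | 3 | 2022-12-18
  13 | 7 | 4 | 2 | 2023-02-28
SELECT c.id, p.name AS customer, c.order_date FROM orders c JOIN customers p ON c.customer_id = p.id

Execution result:
id | customer | order_date
1 | Bob Smith | 2024-06-17
2 | Carol Davis | 2022-10-25
3 | Henry Jones | 2022-06-12
4 | Eve Johnson | 2022-06-28
5 | Carol Davis | 2023-12-11
6 | Eve Brown | 2023-07-11
7 | Bob Smith | 2023-02-23
8 | Ivy Jones | 2023-11-17
9 | Eve Johnson | 2024-02-02
10 | Quinn Martinez | 2024-10-12
11 | Bob Smith | 2022-06-20
12 | Eve Brown | 2022-12-18
13 | Quinn Martinez | 2023-02-28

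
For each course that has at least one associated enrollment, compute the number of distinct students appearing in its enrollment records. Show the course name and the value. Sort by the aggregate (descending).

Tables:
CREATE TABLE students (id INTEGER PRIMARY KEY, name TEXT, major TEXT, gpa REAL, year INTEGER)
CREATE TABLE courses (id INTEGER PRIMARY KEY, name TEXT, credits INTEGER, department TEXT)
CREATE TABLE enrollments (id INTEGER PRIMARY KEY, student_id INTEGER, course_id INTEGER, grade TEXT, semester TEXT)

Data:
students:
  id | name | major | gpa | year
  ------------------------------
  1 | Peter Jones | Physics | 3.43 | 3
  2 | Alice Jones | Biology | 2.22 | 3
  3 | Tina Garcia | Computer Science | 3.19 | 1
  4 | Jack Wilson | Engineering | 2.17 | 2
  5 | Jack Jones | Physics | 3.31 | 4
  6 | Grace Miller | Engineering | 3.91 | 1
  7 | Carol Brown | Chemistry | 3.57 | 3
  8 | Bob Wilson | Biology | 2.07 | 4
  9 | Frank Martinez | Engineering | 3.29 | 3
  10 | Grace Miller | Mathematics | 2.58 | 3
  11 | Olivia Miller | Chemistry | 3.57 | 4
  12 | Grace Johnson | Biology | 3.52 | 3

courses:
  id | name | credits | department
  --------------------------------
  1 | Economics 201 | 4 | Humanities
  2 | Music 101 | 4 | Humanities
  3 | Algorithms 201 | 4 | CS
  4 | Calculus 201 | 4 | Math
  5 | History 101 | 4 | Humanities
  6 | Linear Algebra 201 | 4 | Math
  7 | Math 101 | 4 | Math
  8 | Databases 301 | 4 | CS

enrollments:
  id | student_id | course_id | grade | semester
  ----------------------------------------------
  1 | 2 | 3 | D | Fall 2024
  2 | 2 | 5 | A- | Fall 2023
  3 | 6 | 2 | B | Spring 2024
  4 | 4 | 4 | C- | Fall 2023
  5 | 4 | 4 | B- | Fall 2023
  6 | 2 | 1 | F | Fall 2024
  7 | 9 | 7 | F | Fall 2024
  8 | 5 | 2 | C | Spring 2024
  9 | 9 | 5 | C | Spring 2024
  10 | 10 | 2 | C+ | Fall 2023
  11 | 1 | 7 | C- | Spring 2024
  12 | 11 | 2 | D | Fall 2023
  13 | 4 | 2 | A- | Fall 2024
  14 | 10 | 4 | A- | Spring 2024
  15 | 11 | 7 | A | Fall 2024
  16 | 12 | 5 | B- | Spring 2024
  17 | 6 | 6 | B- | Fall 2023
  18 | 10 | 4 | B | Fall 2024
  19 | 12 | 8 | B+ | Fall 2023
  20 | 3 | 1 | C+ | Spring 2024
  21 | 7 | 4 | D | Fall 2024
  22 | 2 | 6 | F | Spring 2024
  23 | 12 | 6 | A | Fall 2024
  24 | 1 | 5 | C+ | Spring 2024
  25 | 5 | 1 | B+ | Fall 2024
SELECT p.name, COUNT(DISTINCT c.student_id) AS distinct_student_count FROM enrollments c JOIN courses p ON c.course_id = p.id GROUP BY p.id, p.name ORDER BY distinct_student_count DESC

Execution result:
name | distinct_student_count
Music 101 | 5
History 101 | 4
Economics 201 | 3
Calculus 201 | 3
Linear Algebra 201 | 3
Math 101 | 3
Algorithms 201 | 1
Databases 301 | 1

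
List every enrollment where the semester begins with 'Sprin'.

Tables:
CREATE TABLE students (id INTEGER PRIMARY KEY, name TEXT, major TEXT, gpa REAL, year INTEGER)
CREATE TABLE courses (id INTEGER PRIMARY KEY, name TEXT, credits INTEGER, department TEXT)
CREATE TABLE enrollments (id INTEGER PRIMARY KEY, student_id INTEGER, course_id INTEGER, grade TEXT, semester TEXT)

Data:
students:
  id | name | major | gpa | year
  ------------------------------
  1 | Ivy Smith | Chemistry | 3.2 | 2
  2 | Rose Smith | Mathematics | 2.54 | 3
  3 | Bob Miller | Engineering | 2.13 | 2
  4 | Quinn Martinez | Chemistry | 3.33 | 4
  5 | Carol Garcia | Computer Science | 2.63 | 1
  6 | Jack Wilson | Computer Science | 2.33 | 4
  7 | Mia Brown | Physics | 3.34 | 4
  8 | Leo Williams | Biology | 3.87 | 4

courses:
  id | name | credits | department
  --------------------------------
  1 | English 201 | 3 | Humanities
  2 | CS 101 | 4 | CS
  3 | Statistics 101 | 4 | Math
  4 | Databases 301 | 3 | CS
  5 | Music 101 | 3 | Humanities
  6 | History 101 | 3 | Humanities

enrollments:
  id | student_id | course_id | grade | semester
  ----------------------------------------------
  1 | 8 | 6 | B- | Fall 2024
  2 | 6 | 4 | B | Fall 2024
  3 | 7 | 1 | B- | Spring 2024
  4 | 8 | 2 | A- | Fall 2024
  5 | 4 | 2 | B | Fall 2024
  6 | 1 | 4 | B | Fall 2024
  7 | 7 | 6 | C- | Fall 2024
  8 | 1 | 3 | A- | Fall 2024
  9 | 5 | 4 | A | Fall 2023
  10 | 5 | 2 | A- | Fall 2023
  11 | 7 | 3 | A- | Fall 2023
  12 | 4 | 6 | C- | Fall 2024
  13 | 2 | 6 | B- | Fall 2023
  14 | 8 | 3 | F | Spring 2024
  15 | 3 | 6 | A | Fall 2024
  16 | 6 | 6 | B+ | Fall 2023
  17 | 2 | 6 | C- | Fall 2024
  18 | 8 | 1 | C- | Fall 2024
SELECT id, semester FROM enrollments WHERE semester LIKE 'Sprin%'

Execution result:
id | semester
3 | Spring 2024
14 | Spring 2024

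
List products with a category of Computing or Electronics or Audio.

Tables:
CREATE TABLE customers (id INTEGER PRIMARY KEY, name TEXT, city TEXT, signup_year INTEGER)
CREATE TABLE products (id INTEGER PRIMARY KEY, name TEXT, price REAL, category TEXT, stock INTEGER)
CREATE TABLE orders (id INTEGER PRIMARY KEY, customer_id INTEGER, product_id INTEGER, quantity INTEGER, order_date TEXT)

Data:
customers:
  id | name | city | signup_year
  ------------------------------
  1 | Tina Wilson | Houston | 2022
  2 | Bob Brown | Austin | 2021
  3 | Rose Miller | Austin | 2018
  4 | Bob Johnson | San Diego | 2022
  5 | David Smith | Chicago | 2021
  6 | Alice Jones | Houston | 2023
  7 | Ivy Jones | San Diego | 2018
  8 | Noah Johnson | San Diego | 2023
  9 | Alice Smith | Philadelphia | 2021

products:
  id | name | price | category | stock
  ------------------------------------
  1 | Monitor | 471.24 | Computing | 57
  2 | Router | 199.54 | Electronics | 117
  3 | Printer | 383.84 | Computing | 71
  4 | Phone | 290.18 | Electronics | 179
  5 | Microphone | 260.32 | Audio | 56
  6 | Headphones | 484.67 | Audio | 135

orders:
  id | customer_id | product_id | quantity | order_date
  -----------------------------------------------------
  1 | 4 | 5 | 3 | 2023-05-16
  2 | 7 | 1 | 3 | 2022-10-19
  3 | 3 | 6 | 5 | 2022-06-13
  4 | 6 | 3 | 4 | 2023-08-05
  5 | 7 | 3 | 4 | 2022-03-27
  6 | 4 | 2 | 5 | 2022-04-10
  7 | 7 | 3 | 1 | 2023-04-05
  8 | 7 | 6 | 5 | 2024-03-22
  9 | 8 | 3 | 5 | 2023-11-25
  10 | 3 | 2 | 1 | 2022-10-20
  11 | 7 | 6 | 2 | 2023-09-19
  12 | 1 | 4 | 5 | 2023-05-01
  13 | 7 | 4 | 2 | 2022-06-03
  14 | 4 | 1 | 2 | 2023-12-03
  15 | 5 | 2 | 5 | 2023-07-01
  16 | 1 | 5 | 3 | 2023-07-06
SELECT name, category FROM products WHERE category IN ('Computing', 'Electronics', 'Audio')

Execution result:
name | category
Monitor | Computing
Router | Electronics
Printer | Computing
Phone | Electronics
Microphone | Audio
Headphones | Audio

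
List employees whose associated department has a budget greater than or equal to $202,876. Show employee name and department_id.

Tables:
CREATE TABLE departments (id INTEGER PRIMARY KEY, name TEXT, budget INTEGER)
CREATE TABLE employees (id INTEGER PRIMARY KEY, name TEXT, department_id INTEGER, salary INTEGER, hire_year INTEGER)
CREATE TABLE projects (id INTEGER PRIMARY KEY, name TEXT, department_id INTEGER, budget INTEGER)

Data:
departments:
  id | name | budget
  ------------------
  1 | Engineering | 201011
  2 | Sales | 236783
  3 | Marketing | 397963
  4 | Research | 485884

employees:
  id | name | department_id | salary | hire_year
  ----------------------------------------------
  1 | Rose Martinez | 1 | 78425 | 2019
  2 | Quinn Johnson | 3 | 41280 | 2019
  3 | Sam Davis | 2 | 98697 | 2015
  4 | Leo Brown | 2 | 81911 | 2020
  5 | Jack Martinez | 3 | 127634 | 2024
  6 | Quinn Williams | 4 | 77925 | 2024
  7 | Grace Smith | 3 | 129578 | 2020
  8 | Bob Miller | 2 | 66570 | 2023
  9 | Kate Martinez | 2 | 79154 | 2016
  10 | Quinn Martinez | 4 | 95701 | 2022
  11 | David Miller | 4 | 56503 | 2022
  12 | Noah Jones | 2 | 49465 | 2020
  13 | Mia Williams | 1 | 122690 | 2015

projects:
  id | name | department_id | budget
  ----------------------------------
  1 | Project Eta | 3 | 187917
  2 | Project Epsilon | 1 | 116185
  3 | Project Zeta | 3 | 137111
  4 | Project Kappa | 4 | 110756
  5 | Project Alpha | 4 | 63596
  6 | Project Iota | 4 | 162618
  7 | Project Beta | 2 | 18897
SELECT name, department_id FROM employees WHERE department_id IN (SELECT id FROM departments WHERE budget >= 202876)

Execution result:
name | department_id
Quinn Johnson | 3
Sam Davis | 2
Leo Brown | 2
Jack Martinez | 3
Quinn Williams | 4
Grace Smith | 3
Bob Miller | 2
Kate Martinez | 2
Quinn Martinez | 4
David Miller | 4
Noah Jones | 2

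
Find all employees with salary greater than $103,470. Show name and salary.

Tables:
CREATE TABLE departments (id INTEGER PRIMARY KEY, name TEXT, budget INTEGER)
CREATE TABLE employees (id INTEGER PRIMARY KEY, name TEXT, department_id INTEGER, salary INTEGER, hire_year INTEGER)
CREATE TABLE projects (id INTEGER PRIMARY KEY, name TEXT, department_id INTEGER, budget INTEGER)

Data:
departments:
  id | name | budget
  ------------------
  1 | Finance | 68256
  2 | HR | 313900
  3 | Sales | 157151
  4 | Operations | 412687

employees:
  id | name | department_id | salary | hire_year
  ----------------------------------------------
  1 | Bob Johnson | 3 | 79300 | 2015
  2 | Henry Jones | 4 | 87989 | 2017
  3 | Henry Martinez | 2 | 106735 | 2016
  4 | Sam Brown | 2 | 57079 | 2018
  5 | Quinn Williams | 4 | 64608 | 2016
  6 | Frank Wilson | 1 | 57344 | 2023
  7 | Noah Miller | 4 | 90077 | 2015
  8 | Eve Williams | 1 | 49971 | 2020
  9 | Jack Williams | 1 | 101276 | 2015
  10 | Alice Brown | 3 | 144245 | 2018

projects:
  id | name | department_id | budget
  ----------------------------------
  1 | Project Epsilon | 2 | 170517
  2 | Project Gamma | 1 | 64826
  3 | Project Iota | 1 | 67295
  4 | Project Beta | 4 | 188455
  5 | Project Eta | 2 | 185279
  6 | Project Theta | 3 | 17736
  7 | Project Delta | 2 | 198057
SELECT name, salary FROM employees WHERE salary > 103470

Execution result:
name | salary
Henry Martinez | 106735
Alice Brown | 144245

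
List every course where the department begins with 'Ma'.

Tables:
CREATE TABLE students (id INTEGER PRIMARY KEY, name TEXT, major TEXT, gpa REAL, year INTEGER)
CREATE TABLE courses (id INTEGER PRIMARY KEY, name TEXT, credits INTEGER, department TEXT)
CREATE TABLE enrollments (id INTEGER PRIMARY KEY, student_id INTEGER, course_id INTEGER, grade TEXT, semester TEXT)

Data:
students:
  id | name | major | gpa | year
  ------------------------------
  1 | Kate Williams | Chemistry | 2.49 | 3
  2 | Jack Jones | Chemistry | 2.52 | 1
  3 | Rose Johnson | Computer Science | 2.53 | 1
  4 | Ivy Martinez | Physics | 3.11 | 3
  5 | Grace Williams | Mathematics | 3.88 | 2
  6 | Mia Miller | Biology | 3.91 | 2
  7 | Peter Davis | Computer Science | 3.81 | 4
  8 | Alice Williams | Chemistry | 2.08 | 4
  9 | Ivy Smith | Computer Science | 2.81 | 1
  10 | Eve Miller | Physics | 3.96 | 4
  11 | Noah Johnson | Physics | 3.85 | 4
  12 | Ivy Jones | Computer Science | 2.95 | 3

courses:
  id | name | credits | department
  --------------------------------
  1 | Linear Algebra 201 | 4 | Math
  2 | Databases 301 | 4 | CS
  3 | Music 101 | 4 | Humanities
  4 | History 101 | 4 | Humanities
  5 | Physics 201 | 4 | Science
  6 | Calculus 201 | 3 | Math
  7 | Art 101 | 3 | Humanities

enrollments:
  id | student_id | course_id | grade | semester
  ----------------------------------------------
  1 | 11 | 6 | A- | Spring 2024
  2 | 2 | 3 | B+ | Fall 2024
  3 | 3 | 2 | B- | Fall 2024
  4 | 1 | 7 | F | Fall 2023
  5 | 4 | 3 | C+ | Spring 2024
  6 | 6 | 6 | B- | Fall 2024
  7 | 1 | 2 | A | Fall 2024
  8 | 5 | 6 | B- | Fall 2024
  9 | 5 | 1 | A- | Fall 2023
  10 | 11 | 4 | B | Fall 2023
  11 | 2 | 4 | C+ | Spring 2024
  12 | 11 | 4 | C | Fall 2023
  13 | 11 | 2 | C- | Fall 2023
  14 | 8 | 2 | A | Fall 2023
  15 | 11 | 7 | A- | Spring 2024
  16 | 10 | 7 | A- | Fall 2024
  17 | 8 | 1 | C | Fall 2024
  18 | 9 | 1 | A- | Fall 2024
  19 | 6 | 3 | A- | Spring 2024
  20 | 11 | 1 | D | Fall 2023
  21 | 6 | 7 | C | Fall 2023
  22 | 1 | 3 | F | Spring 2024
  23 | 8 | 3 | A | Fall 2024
SELECT name, department FROM courses WHERE department LIKE 'Ma%'

Execution result:
name | department
Linear Algebra 201 | Math
Calculus 201 | Math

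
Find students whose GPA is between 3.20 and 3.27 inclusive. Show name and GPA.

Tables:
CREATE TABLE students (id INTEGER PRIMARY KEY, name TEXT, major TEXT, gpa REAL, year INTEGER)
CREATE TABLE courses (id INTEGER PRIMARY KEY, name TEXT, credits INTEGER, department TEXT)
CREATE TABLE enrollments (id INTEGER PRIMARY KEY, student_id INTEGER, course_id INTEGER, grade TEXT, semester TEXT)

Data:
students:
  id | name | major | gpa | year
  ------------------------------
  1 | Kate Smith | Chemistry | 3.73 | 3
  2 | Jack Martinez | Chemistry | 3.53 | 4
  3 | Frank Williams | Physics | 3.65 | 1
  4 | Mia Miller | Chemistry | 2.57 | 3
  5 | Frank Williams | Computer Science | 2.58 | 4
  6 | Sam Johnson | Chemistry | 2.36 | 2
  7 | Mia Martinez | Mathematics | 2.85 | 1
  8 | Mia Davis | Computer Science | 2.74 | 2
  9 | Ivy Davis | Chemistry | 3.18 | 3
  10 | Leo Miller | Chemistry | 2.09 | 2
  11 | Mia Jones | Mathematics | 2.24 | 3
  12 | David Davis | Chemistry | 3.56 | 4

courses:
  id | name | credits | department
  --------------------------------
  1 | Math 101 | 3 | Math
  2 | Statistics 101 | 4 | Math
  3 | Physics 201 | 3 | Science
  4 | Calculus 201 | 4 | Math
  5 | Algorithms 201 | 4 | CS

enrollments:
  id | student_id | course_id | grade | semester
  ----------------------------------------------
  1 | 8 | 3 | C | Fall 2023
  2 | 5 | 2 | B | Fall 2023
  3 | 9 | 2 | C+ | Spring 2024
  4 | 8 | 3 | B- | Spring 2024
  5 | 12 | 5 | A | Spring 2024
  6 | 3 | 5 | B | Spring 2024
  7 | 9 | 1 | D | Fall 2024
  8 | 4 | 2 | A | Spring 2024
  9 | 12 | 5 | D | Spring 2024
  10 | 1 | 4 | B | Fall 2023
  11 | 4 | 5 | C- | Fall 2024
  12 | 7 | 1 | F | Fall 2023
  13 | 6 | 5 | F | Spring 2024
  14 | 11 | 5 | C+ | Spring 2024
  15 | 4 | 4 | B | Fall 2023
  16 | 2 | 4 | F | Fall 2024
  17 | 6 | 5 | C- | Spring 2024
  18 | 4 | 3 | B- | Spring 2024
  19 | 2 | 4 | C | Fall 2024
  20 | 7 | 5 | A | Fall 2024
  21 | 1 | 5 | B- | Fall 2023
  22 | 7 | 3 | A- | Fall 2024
SELECT name, gpa FROM students WHERE gpa BETWEEN 3.2 AND 3.27

Execution result:
(no rows)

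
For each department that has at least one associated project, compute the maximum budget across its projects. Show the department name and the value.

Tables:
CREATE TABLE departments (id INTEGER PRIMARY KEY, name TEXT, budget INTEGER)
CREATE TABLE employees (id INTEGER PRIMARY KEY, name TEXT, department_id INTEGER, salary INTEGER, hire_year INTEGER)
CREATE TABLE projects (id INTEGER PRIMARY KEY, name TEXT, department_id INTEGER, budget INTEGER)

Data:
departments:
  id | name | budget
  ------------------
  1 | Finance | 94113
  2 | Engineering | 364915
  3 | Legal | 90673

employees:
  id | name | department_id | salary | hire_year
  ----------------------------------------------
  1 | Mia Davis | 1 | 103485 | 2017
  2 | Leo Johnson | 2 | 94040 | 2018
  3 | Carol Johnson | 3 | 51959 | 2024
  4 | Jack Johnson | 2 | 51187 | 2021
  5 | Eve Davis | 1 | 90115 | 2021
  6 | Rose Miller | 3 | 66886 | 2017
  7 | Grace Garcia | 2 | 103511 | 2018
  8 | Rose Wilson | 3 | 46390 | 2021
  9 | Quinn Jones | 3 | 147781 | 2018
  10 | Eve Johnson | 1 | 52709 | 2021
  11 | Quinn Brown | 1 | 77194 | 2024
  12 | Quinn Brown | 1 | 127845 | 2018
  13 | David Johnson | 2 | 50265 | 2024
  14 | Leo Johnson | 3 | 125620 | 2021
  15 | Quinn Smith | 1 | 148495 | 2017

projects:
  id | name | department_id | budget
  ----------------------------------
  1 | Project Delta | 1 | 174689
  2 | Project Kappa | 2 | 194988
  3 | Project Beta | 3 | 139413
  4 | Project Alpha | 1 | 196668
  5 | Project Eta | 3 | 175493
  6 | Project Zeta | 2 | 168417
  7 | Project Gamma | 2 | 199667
SELECT p.name, MAX(c.budget) AS max_budget FROM projects c JOIN departments p ON c.department_id = p.id GROUP BY p.id, p.name

Execution result:
name | max_budget
Finance | 196668
Engineering | 199667
Legal | 175493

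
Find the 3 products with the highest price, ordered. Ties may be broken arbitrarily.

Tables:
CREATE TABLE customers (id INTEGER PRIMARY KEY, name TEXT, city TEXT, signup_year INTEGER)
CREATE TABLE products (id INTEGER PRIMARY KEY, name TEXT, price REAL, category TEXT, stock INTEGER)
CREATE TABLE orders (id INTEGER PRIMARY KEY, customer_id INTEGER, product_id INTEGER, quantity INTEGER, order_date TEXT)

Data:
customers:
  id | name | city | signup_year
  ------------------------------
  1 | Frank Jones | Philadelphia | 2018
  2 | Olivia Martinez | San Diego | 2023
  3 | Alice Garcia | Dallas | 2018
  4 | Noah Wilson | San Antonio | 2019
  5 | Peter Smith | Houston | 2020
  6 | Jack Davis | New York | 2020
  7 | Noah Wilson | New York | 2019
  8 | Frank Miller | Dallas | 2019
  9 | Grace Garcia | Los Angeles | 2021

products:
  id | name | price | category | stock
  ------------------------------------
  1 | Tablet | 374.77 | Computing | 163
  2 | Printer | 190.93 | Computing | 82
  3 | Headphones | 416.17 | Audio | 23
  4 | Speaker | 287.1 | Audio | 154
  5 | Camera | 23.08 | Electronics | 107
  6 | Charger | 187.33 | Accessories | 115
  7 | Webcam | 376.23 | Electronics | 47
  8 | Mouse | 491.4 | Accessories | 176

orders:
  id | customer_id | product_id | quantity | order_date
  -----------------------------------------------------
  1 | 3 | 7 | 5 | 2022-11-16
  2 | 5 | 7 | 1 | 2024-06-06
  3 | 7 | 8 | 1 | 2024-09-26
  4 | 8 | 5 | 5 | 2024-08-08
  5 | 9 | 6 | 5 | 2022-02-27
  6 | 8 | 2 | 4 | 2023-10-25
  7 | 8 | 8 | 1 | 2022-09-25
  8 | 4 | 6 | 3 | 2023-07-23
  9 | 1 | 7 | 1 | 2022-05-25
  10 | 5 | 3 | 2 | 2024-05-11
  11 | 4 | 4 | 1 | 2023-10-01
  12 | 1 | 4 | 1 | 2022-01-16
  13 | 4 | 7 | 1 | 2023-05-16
SELECT name, price FROM products ORDER BY price DESC LIMIT 3

Execution result:
name | price
Mouse | 491.40
Headphones | 416.17
Webcam | 376.23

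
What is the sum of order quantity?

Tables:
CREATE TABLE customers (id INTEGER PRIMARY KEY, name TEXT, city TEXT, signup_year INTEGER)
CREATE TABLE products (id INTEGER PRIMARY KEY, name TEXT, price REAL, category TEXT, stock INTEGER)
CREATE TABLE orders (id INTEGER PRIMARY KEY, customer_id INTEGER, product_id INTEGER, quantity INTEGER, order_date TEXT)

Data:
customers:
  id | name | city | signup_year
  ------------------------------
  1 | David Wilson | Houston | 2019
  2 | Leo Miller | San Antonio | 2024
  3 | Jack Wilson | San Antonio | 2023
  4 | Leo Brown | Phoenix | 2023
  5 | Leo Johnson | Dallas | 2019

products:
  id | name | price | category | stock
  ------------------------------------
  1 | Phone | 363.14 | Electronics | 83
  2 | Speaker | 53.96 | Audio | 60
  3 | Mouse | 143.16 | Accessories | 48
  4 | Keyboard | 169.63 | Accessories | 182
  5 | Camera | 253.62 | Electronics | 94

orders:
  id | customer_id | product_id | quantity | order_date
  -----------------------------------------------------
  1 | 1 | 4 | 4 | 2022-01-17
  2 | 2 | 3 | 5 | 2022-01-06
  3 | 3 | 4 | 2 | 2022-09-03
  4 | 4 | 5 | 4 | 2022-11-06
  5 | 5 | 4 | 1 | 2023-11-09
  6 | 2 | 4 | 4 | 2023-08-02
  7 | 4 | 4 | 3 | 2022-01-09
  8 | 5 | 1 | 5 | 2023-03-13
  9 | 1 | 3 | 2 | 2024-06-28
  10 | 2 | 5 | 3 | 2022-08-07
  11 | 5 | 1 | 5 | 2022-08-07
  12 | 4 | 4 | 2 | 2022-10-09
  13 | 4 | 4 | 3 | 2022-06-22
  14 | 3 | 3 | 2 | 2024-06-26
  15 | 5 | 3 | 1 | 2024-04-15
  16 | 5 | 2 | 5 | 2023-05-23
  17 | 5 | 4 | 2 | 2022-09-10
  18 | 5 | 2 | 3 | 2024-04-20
SELECT SUM(quantity) FROM orders

Execution result:
56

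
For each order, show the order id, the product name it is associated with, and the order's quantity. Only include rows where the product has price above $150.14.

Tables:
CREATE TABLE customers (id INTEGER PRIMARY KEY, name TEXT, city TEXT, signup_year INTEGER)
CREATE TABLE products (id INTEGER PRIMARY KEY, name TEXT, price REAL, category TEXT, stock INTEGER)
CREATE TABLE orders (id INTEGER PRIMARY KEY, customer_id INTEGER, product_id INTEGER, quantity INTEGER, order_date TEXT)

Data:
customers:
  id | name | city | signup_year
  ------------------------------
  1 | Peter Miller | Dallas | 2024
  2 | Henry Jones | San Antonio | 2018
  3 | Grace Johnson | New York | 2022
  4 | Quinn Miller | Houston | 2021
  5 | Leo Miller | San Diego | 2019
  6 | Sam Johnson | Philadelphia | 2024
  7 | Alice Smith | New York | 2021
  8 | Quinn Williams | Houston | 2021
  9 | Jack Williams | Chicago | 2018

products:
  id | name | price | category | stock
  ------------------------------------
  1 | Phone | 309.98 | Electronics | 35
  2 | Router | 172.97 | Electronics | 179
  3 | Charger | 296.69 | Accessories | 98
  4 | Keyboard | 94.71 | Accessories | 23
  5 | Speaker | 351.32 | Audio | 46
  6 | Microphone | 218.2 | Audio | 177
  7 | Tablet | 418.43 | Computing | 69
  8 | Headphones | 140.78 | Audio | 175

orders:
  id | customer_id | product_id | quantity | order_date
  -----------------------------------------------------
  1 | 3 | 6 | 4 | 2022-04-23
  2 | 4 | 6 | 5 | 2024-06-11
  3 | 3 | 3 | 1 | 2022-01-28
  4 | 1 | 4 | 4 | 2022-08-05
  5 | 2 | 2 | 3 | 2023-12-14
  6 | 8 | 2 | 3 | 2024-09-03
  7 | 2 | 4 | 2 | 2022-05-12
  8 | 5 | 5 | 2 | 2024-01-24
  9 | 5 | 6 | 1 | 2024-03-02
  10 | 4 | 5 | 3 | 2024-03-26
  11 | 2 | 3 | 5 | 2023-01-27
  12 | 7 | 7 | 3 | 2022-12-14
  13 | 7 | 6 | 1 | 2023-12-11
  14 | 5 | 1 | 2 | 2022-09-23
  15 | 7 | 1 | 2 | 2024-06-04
SELECT c.id, p.name AS product, c.quantity FROM orders c JOIN products p ON c.product_id = p.id WHERE p.price > 150.14

Execution result:
id | product | quantity
1 | Microphone | 4
2 | Microphone | 5
3 | Charger | 1
5 | Router | 3
6 | Router | 3
8 | Speaker | 2
9 | Microphone | 1
10 | Speaker | 3
11 | Charger | 5
12 | Tablet | 3
13 | Microphone | 1
14 | Phone | 2
15 | Phone | 2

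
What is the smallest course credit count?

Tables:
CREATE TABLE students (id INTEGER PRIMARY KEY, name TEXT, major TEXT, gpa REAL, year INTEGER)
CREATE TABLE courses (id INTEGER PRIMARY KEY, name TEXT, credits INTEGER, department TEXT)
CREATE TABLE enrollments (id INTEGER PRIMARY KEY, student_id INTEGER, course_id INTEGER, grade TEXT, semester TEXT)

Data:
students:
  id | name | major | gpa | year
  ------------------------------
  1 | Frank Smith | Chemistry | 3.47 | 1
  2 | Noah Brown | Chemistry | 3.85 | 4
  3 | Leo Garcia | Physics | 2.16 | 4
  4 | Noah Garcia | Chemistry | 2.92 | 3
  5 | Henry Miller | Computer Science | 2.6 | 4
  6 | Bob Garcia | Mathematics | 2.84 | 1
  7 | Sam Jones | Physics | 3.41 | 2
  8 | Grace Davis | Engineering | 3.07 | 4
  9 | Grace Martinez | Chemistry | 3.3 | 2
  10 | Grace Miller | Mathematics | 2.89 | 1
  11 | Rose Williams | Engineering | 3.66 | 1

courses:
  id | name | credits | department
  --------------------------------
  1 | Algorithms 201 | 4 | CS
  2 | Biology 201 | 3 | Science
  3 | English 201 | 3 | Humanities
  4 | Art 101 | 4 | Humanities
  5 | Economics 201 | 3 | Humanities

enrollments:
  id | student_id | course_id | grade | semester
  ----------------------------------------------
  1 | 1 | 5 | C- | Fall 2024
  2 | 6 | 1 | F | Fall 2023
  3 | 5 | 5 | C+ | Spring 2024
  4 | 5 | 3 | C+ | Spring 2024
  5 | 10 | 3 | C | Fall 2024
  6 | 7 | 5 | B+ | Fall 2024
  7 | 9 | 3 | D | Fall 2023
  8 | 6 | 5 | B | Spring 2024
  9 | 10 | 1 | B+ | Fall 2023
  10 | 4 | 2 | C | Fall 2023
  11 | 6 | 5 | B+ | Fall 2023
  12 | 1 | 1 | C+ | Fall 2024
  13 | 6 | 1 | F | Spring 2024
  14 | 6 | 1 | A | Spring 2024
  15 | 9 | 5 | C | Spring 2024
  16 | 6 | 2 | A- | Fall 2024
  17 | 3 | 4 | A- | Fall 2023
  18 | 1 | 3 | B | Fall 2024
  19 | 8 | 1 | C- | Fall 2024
SELECT MIN(credits) FROM courses

Execution result:
3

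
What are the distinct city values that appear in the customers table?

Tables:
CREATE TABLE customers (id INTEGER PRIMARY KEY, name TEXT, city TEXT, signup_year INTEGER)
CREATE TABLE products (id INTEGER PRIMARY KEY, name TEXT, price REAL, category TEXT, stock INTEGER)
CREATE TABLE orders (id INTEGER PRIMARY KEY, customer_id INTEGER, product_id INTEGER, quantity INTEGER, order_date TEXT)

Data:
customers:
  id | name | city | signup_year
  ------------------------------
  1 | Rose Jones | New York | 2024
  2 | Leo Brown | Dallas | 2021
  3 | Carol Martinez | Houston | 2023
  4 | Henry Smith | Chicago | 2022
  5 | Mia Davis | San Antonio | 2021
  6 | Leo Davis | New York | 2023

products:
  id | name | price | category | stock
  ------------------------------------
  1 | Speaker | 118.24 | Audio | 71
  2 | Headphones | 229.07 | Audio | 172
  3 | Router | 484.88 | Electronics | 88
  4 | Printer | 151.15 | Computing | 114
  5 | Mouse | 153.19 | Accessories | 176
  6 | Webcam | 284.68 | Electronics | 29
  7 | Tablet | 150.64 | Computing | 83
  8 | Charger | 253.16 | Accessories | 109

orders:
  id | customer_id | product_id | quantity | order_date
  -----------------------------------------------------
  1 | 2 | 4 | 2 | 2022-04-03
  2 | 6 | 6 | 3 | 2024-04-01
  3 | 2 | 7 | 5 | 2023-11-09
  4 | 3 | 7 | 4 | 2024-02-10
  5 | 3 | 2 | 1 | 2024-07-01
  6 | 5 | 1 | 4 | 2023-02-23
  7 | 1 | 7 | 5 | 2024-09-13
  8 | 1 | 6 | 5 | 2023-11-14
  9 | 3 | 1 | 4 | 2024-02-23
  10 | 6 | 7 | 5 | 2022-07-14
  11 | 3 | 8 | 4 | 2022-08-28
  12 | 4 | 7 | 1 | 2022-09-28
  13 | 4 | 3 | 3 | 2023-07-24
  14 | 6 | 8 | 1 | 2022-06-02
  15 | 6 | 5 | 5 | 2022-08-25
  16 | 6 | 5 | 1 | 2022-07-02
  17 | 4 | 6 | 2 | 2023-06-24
SELECT DISTINCT city FROM customers

Execution result:
city
New York
Dallas
Houston
Chicago
San Antonio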